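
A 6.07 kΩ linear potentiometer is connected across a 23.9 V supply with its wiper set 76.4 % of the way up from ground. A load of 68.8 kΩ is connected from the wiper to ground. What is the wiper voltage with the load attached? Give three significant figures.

The wiper splits the pot into (1−α)R = 1.433 kΩ above and αR = 4.637 kΩ below.
Lower section ‖ load = 4.345 kΩ.
V_wiper = 23.9 × 4.345/(1.433 + 4.345) = 18.0 V.

V ≈ 18.0 V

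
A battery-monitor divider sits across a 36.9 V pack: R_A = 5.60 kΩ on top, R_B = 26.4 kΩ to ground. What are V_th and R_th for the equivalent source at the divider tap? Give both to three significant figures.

V_th is the open-circuit tap voltage: 36.9 × 26.4/(5.60 + 26.4) = 30.4 V.
With the supply zeroed, R_A and R_B appear in parallel from the tap: R_th = R_A‖R_B = (5.60 × 26.4)/32.00 = 4.62 kΩ.

V_th = 30.4 V, R_th = 4.62 kΩ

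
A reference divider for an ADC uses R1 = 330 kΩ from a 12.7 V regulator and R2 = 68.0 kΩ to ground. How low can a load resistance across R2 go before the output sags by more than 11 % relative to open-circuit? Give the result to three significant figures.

R_L(min) ≈ 456 kΩ

Output resistance R_th = R1‖R2 = (330 × 68.0)/398.0 = 56.38 kΩ.
The fractional drop is R_th/(R_th + R_L); requiring this ≤ 0.110 gives R_L ≥ R_th(1/0.110 − 1) = 56.38 × 8.091 = 456 kΩ.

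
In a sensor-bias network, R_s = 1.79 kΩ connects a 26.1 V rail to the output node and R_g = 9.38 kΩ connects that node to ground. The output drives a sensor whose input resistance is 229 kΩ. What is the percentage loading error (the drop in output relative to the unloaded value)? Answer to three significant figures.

The divider's output (Thévenin) resistance is R_s‖R_g = 1.503 kΩ.
Fractional drop under load = R_th/(R_th + R_L) = 1.503 / (1.503 + 229) = 0.006521.
So the output falls by 0.652 %.

0.652 %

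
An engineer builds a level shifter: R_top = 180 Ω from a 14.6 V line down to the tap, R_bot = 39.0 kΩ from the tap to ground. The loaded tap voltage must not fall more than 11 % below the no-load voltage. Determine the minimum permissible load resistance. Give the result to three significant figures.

Output resistance R_th = R_top‖R_bot = (180 × 39000)/39180 = 179.2 Ω.
The fractional drop is R_th/(R_th + R_L); requiring this ≤ 0.110 gives R_L ≥ R_th(1/0.110 − 1) = 179.2 × 8.091 = 1.45 kΩ.

R_L(min) ≈ 1.45 kΩ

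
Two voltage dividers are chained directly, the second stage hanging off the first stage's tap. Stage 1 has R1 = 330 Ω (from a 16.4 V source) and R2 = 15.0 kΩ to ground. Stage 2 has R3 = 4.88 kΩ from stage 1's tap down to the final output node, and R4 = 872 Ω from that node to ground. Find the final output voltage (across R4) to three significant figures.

Stage 2 presents R3+R4 = 5752 Ω as a load on stage 1's tap.
Stage 1's lower leg becomes R2‖(R3+R4) = 4158 Ω, so V_mid = 16.4 × 4158/4488 = 15.19 V.
Stage 2 is itself unloaded: V_out = V_mid × R4/(R3+R4) = 15.19 × 872/5752 = 2.30 V.

V_out ≈ 2.30 V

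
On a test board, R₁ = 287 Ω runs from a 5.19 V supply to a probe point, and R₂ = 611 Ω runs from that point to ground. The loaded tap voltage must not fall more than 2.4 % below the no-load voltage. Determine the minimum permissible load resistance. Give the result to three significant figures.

Output resistance R_th = R₁‖R₂ = (287 × 611)/898.0 = 195.3 Ω.
The fractional drop is R_th/(R_th + R_L); requiring this ≤ 0.0240 gives R_L ≥ R_th(1/0.0240 − 1) = 195.3 × 40.67 = 7.94 kΩ.

R_L(min) ≈ 7.94 kΩ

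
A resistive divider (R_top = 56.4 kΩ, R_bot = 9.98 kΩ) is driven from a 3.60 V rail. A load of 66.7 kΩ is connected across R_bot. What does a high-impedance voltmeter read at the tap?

V_out ≈ 0.480 V

The load sits in parallel with R_bot: R_bot‖R_L = (9.98 × 66.7) / (9.98 + 66.7) = 8.681 kΩ.
V_out = 3.60 × 8.681 / (56.4 + 8.681) = 3.60 × 8.681/65.08 = 0.480 V.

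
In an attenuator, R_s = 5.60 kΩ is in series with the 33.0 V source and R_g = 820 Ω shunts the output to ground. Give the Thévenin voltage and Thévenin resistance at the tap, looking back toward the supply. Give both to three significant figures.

V_th is the open-circuit tap voltage: 33.0 × 820/(5600 + 820) = 4.21 V.
With the supply zeroed, R_s and R_g appear in parallel from the tap: R_th = R_s‖R_g = (5600 × 820)/6420 = 715 Ω.

V_th = 4.21 V, R_th = 715 Ω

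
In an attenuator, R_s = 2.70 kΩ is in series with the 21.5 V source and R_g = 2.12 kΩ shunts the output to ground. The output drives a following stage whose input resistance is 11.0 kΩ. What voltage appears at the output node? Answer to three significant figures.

V_out ≈ 8.53 V

The load sits in parallel with R_g: R_g‖R_L = (2.12 × 11.0) / (2.12 + 11.0) = 1.777 kΩ.
V_out = 21.5 × 1.777 / (2.70 + 1.777) = 21.5 × 1.777/4.477 = 8.53 V.
(Unloaded it would have been 9.46 V.)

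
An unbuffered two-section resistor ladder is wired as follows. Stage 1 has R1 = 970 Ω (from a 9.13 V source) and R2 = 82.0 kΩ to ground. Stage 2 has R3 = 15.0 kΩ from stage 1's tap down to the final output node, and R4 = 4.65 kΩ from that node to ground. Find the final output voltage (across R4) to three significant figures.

V_out ≈ 2.04 V

Stage 2 presents R3+R4 = 19650 Ω as a load on stage 1's tap.
Stage 1's lower leg becomes R2‖(R3+R4) = 15850 Ω, so V_mid = 9.13 × 15850/16820 = 8.604 V.
Stage 2 is itself unloaded: V_out = V_mid × R4/(R3+R4) = 8.604 × 4650/19650 = 2.04 V.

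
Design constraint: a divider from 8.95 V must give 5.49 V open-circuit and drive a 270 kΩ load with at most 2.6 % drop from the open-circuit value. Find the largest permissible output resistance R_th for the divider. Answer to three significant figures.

R_th ≤ 7.21 kΩ

Loading drop = R_th/(R_th + R_L) ≤ 0.0260, so R_th ≤ R_L · ε/(1−ε) = 270 kΩ × 0.0260/0.9740 = 7.21 kΩ.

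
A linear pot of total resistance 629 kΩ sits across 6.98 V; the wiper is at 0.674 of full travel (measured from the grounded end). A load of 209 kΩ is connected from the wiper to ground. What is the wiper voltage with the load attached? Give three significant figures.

The wiper splits the pot into (1−α)R = 205.1 kΩ above and αR = 423.9 kΩ below.
Lower section ‖ load = 140.0 kΩ.
V_wiper = 6.98 × 140.0/(205.1 + 140.0) = 2.83 V.

V ≈ 2.83 V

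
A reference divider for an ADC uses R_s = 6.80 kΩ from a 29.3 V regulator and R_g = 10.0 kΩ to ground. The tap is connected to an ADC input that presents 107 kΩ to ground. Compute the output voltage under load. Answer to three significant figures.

V_out ≈ 16.8 V

The load sits in parallel with R_g: R_g‖R_L = (10.0 × 107) / (10.0 + 107) = 9.145 kΩ.
V_out = 29.3 × 9.145 / (6.80 + 9.145) = 29.3 × 9.145/15.95 = 16.8 V.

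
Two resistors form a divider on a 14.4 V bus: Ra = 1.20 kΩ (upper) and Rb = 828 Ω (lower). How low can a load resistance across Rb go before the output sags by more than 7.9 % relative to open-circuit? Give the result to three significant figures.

R_L(min) ≈ 5.71 kΩ

Output resistance R_th = Ra‖Rb = (1200 × 828)/2028 = 489.9 Ω.
The fractional drop is R_th/(R_th + R_L); requiring this ≤ 0.0790 gives R_L ≥ R_th(1/0.0790 − 1) = 489.9 × 11.66 = 5.71 kΩ.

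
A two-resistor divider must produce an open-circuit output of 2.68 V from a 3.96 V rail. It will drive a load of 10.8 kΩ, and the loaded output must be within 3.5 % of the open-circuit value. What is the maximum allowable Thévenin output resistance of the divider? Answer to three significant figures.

Loading drop = R_th/(R_th + R_L) ≤ 0.0350, so R_th ≤ R_L · ε/(1−ε) = 10.8 kΩ × 0.0350/0.9650 = 392 Ω.

R_th ≤ 392 Ω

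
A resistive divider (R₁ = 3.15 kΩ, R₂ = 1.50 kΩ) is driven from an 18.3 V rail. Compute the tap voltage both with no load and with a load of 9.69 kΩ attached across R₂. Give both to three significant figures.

Unloaded: 5.90 V; loaded: 5.34 V

Open-circuit: V = 18.3 × 1.50/(3.15 + 1.50) = 5.90 V.
With the load, R₂ becomes R₂‖R_L = 1.299 kΩ, so V = 18.3 × 1.299/4.449 = 5.34 V.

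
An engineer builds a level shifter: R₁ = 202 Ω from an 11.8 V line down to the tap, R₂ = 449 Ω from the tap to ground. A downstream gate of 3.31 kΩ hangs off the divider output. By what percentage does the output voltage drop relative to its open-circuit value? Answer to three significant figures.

4.04 %

The divider's output (Thévenin) resistance is R₁‖R₂ = 139.3 Ω.
Fractional drop under load = R_th/(R_th + R_L) = 139.3 / (139.3 + 3310) = 0.04039.
So the output falls by 4.04 %.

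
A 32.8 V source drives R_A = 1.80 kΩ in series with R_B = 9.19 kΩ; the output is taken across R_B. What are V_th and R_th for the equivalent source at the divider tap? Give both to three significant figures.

V_th is the open-circuit tap voltage: 32.8 × 9.19/(1.80 + 9.19) = 27.4 V.
With the supply zeroed, R_A and R_B appear in parallel from the tap: R_th = R_A‖R_B = (1.80 × 9.19)/10.99 = 1.51 kΩ.

V_th = 27.4 V, R_th = 1.51 kΩ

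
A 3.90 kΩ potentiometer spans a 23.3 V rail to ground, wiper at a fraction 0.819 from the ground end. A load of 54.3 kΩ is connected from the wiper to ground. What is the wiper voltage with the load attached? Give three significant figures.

The wiper splits the pot into (1−α)R = 705.9 Ω above and αR = 3194 Ω below.
Lower section ‖ load = 3017 Ω.
V_wiper = 23.3 × 3017/(705.9 + 3017) = 18.9 V.

V ≈ 18.9 V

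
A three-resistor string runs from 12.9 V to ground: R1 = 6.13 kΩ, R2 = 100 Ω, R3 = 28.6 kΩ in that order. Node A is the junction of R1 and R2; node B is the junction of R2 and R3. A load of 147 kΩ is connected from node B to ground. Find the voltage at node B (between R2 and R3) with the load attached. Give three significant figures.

At node B, R3 is in parallel with the load: R3‖R_L = 23940 Ω.
Below node A the resistance is R2 + (R3‖R_L) = 24040 Ω, so V_A = 12.9 × 24040/30170 = 10.28 V.
Then V_B = V_A × (R3‖R_L)/(R2 + R3‖R_L) = 10.28 × 23940/24040 = 10.2 V.

V ≈ 10.2 V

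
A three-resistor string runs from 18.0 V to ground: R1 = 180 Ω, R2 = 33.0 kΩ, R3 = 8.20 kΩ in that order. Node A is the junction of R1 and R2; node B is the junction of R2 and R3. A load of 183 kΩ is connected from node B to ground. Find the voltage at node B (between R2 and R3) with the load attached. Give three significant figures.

At node B, R3 is in parallel with the load: R3‖R_L = 7848 Ω.
Below node A the resistance is R2 + (R3‖R_L) = 40850 Ω, so V_A = 18.0 × 40850/41030 = 17.92 V.
Then V_B = V_A × (R3‖R_L)/(R2 + R3‖R_L) = 17.92 × 7848/40850 = 3.44 V.

V ≈ 3.44 V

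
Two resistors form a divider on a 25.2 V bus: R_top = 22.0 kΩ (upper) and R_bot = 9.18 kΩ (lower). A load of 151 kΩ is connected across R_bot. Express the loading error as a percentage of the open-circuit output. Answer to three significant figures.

4.11 %

The divider's output (Thévenin) resistance is R_top‖R_bot = 6.477 kΩ.
Fractional drop under load = R_th/(R_th + R_L) = 6.477 / (6.477 + 151) = 0.04113.
So the output falls by 4.11 %.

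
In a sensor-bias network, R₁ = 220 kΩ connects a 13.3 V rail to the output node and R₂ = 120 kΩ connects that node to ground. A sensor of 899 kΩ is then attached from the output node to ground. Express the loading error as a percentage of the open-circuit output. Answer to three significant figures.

The divider's output (Thévenin) resistance is R₁‖R₂ = 77.65 kΩ.
Fractional drop under load = R_th/(R_th + R_L) = 77.65 / (77.65 + 899) = 0.07950.
So the output falls by 7.95 %.

7.95 %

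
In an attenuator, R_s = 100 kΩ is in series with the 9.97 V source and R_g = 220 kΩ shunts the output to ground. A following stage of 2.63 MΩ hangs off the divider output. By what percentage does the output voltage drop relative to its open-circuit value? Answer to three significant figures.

2.55 %

The divider's output (Thévenin) resistance is R_s‖R_g = 68.75 kΩ.
Fractional drop under load = R_th/(R_th + R_L) = 68.75 / (68.75 + 2630) = 0.02547.
So the output falls by 2.55 %.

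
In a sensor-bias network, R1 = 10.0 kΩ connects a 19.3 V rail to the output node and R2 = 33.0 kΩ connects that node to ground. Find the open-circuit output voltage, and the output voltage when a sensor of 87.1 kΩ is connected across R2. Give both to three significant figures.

Open-circuit: V = 19.3 × 33.0/(10.0 + 33.0) = 14.8 V.
With the load, R2 becomes R2‖R_L = 23.93 kΩ, so V = 19.3 × 23.93/33.93 = 13.6 V.

Unloaded: 14.8 V; loaded: 13.6 V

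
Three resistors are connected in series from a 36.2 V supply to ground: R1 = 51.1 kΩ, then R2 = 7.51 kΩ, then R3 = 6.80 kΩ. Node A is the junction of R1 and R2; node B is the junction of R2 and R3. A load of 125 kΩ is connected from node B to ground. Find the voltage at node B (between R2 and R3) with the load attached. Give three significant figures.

At node B, R3 is in parallel with the load: R3‖R_L = 6.449 kΩ.
Below node A the resistance is R2 + (R3‖R_L) = 13.96 kΩ, so V_A = 36.2 × 13.96/65.06 = 7.767 V.
Then V_B = V_A × (R3‖R_L)/(R2 + R3‖R_L) = 7.767 × 6.449/13.96 = 3.59 V.

V ≈ 3.59 V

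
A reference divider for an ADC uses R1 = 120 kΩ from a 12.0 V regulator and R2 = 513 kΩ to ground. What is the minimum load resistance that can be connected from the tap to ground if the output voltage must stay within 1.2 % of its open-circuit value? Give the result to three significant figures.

R_L(min) ≈ 8.01 MΩ

Output resistance R_th = R1‖R2 = (120 × 513)/633.0 = 97.25 kΩ.
The fractional drop is R_th/(R_th + R_L); requiring this ≤ 0.0120 gives R_L ≥ R_th(1/0.0120 − 1) = 97.25 × 82.33 = 8.01 MΩ.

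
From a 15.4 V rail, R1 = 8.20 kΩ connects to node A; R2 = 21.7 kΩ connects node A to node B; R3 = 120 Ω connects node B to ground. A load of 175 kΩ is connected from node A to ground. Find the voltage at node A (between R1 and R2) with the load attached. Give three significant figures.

V ≈ 10.8 V

Below node A the series string R2+R3 = 21820 Ω sits in parallel with the 175000 Ω load: 19400 Ω.
V_A = 15.4 × 19400/(8200 + 19400) = 10.8 V.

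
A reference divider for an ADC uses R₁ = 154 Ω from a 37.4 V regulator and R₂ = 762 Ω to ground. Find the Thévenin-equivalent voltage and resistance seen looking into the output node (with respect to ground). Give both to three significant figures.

V_th = 31.1 V, R_th = 128 Ω

V_th is the open-circuit tap voltage: 37.4 × 762/(154 + 762) = 31.1 V.
With the supply zeroed, R₁ and R₂ appear in parallel from the tap: R_th = R₁‖R₂ = (154 × 762)/916.0 = 128 Ω.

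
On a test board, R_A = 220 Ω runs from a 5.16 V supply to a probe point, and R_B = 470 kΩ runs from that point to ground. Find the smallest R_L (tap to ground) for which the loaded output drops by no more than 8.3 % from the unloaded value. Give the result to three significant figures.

Output resistance R_th = R_A‖R_B = (220 × 470000)/470200 = 219.9 Ω.
The fractional drop is R_th/(R_th + R_L); requiring this ≤ 0.0830 gives R_L ≥ R_th(1/0.0830 − 1) = 219.9 × 11.05 = 2.43 kΩ.

R_L(min) ≈ 2.43 kΩ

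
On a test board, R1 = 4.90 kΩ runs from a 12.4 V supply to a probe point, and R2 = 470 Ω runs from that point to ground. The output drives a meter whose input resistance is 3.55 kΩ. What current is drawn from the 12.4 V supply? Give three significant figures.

I ≈ 2.33 mA

R2‖R_L = 415.0 Ω, so the source sees R1 + R2‖R_L = 5315 Ω.
I = 12.4 V / 5315 Ω = 2.33 mA.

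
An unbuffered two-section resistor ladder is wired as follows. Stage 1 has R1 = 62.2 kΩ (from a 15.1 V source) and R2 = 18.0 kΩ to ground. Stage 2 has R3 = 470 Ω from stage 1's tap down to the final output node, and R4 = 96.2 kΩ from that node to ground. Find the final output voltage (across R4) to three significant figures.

V_out ≈ 2.95 V

Stage 2 presents R3+R4 = 96670 Ω as a load on stage 1's tap.
Stage 1's lower leg becomes R2‖(R3+R4) = 15170 Ω, so V_mid = 15.1 × 15170/77370 = 2.961 V.
Stage 2 is itself unloaded: V_out = V_mid × R4/(R3+R4) = 2.961 × 96200/96670 = 2.95 V.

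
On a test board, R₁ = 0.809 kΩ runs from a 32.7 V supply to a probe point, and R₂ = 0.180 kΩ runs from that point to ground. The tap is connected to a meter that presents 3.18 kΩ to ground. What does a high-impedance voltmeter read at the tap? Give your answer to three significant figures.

The load sits in parallel with R₂: R₂‖R_L = (180 × 3180) / (180 + 3180) = 170.4 Ω.
V_out = 32.7 × 170.4 / (809 + 170.4) = 32.7 × 170.4/979.4 = 5.69 V.

V_out ≈ 5.69 V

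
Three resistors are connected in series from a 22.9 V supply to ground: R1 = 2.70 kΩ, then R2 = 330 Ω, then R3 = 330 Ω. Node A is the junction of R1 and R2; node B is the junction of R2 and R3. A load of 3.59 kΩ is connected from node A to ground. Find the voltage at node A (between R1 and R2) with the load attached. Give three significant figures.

V ≈ 3.92 V

Below node A the series string R2+R3 = 660.0 Ω sits in parallel with the 3590 Ω load: 557.5 Ω.
V_A = 22.9 × 557.5/(2700 + 557.5) = 3.92 V.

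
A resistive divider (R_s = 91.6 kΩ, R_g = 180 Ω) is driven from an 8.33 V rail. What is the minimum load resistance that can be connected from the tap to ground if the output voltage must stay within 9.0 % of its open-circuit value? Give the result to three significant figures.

R_L(min) ≈ 1.82 kΩ

Output resistance R_th = R_s‖R_g = (91600 × 180)/91780 = 179.6 Ω.
The fractional drop is R_th/(R_th + R_L); requiring this ≤ 0.0900 gives R_L ≥ R_th(1/0.0900 − 1) = 179.6 × 10.11 = 1.82 kΩ.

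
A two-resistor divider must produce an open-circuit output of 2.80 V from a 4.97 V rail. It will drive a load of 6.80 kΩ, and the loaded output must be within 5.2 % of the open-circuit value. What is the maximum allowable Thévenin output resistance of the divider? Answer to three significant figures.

R_th ≤ 373 Ω

Loading drop = R_th/(R_th + R_L) ≤ 0.0520, so R_th ≤ R_L · ε/(1−ε) = 6.80 kΩ × 0.0520/0.9480 = 373 Ω.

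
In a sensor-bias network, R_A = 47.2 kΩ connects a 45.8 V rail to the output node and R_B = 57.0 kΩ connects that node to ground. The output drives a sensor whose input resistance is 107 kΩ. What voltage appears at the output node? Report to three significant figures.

V_out ≈ 20.2 V

The load sits in parallel with R_B: R_B‖R_L = (57.0 × 107) / (57.0 + 107) = 37.19 kΩ.
V_out = 45.8 × 37.19 / (47.2 + 37.19) = 45.8 × 37.19/84.39 = 20.2 V.
(Unloaded it would have been 25.1 V.)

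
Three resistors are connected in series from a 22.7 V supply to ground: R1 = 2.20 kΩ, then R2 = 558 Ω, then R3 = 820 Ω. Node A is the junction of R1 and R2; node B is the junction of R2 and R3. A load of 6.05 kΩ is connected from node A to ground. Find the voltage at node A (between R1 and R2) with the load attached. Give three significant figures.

Below node A the series string R2+R3 = 1378 Ω sits in parallel with the 6050 Ω load: 1122 Ω.
V_A = 22.7 × 1122/(2200 + 1122) = 7.67 V.

V ≈ 7.67 V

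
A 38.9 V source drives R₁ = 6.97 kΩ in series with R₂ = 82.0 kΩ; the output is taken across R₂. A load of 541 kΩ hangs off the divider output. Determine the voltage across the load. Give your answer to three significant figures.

V_out ≈ 35.4 V

The load sits in parallel with R₂: R₂‖R_L = (82.0 × 541) / (82.0 + 541) = 71.21 kΩ.
V_out = 38.9 × 71.21 / (6.97 + 71.21) = 38.9 × 71.21/78.18 = 35.4 V.
(Unloaded it would have been 35.9 V.)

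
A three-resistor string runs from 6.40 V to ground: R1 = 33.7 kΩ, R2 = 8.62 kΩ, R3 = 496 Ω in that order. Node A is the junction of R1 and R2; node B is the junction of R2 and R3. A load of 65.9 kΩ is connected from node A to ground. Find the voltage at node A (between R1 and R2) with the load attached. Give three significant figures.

V ≈ 1.23 V

Below node A the series string R2+R3 = 9116 Ω sits in parallel with the 65900 Ω load: 8008 Ω.
V_A = 6.40 × 8008/(33700 + 8008) = 1.23 V.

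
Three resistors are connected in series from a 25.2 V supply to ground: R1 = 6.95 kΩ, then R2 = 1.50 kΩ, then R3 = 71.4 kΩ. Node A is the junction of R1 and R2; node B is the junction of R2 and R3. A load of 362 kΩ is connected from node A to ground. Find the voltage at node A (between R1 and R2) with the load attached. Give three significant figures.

V ≈ 22.6 V

Below node A the series string R2+R3 = 72.90 kΩ sits in parallel with the 362 kΩ load: 60.68 kΩ.
V_A = 25.2 × 60.68/(6.95 + 60.68) = 22.6 V.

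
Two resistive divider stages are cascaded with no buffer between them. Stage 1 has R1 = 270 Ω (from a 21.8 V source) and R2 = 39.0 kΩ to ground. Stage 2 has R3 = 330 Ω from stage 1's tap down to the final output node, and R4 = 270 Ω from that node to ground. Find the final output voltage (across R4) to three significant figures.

V_out ≈ 6.73 V

Stage 2 presents R3+R4 = 600.0 Ω as a load on stage 1's tap.
Stage 1's lower leg becomes R2‖(R3+R4) = 590.9 Ω, so V_mid = 21.8 × 590.9/860.9 = 14.96 V.
Stage 2 is itself unloaded: V_out = V_mid × R4/(R3+R4) = 14.96 × 270/600.0 = 6.73 V.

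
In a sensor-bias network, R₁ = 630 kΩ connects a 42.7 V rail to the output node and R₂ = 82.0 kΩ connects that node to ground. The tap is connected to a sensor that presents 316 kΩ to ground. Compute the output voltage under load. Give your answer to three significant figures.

The load sits in parallel with R₂: R₂‖R_L = (82.0 × 316) / (82.0 + 316) = 65.11 kΩ.
V_out = 42.7 × 65.11 / (630 + 65.11) = 42.7 × 65.11/695.1 = 4.00 V.
(Unloaded it would have been 4.92 V.)

V_out ≈ 4.00 V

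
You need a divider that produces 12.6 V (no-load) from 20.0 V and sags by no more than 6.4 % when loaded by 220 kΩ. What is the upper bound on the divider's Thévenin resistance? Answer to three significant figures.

Loading drop = R_th/(R_th + R_L) ≤ 0.0640, so R_th ≤ R_L · ε/(1−ε) = 220 kΩ × 0.0640/0.9360 = 15.0 kΩ.

R_th ≤ 15.0 kΩ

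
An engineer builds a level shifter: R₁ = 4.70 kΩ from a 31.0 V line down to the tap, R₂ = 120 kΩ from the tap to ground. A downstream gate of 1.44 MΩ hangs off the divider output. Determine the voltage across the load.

The load sits in parallel with R₂: R₂‖R_L = (120 × 1440) / (120 + 1440) = 110.8 kΩ.
V_out = 31.0 × 110.8 / (4.70 + 110.8) = 31.0 × 110.8/115.5 = 29.7 V.
(Unloaded it would have been 29.8 V.)

V_out ≈ 29.7 V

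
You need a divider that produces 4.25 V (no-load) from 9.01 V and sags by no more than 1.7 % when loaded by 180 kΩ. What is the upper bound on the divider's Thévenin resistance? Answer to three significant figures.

R_th ≤ 3.11 kΩ

Loading drop = R_th/(R_th + R_L) ≤ 0.0170, so R_th ≤ R_L · ε/(1−ε) = 180 kΩ × 0.0170/0.9830 = 3.11 kΩ.
(Any R1, R2 with R2/(R1+R2) = 0.472 and R1‖R2 ≤ 3.11 kΩ will meet the spec.)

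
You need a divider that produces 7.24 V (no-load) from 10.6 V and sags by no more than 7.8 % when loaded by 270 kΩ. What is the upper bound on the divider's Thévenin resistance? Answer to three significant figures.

R_th ≤ 22.8 kΩ

Loading drop = R_th/(R_th + R_L) ≤ 0.0780, so R_th ≤ R_L · ε/(1−ε) = 270 kΩ × 0.0780/0.9220 = 22.8 kΩ.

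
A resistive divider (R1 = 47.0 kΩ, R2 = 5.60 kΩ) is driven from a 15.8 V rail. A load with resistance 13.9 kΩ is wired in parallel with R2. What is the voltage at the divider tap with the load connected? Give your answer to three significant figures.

V_out ≈ 1.24 V

The load sits in parallel with R2: R2‖R_L = (5.60 × 13.9) / (5.60 + 13.9) = 3.992 kΩ.
V_out = 15.8 × 3.992 / (47.0 + 3.992) = 15.8 × 3.992/50.99 = 1.24 V.
(Unloaded it would have been 1.68 V.)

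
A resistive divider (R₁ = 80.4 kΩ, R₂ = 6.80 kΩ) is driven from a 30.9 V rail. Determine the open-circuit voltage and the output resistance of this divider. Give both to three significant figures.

V_th is the open-circuit tap voltage: 30.9 × 6.80/(80.4 + 6.80) = 2.41 V.
With the supply zeroed, R₁ and R₂ appear in parallel from the tap: R_th = R₁‖R₂ = (80.4 × 6.80)/87.20 = 6.27 kΩ.

V_th = 2.41 V, R_th = 6.27 kΩ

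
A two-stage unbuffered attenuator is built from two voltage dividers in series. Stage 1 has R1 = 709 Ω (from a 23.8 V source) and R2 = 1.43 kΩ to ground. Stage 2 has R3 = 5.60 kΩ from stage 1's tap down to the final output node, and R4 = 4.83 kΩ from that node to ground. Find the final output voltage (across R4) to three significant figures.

Stage 2 presents R3+R4 = 10430 Ω as a load on stage 1's tap.
Stage 1's lower leg becomes R2‖(R3+R4) = 1258 Ω, so V_mid = 23.8 × 1258/1967 = 15.22 V.
Stage 2 is itself unloaded: V_out = V_mid × R4/(R3+R4) = 15.22 × 4830/10430 = 7.05 V.

V_out ≈ 7.05 V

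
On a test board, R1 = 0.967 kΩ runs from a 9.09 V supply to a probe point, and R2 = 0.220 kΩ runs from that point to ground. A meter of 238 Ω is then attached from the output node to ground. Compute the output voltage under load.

V_out ≈ 0.961 V

The load sits in parallel with R2: R2‖R_L = (220 × 238) / (220 + 238) = 114.3 Ω.
V_out = 9.09 × 114.3 / (967 + 114.3) = 9.09 × 114.3/1081 = 0.961 V.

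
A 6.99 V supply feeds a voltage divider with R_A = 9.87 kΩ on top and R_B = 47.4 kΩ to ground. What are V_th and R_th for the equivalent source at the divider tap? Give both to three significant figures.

V_th = 5.79 V, R_th = 8.17 kΩ

V_th is the open-circuit tap voltage: 6.99 × 47.4/(9.87 + 47.4) = 5.79 V.
With the supply zeroed, R_A and R_B appear in parallel from the tap: R_th = R_A‖R_B = (9.87 × 47.4)/57.27 = 8.17 kΩ.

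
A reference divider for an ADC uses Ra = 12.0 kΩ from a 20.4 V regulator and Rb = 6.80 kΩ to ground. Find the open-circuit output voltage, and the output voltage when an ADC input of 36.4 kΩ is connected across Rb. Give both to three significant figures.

Unloaded: 7.38 V; loaded: 6.59 V

Open-circuit: V = 20.4 × 6.80/(12.0 + 6.80) = 7.38 V.
With the load, Rb becomes Rb‖R_L = 5.730 kΩ, so V = 20.4 × 5.730/17.73 = 6.59 V.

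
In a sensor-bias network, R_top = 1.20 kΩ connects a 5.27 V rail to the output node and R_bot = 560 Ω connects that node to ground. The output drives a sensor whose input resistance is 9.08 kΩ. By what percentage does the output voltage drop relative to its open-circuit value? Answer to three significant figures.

4.04 %

The divider's output (Thévenin) resistance is R_top‖R_bot = 381.8 Ω.
Fractional drop under load = R_th/(R_th + R_L) = 381.8 / (381.8 + 9080) = 0.04035.
So the output falls by 4.04 %.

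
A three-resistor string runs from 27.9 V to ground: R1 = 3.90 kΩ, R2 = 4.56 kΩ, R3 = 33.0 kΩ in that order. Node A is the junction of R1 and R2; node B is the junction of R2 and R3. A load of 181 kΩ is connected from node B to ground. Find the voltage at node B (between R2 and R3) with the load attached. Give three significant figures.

At node B, R3 is in parallel with the load: R3‖R_L = 27.91 kΩ.
Below node A the resistance is R2 + (R3‖R_L) = 32.47 kΩ, so V_A = 27.9 × 32.47/36.37 = 24.91 V.
Then V_B = V_A × (R3‖R_L)/(R2 + R3‖R_L) = 24.91 × 27.91/32.47 = 21.4 V.

V ≈ 21.4 V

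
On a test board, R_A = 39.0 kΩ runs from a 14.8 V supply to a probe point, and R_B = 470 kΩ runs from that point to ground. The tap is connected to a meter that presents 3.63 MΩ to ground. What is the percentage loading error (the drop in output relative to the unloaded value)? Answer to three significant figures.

0.982 %

The divider's output (Thévenin) resistance is R_A‖R_B = 36.01 kΩ.
Fractional drop under load = R_th/(R_th + R_L) = 36.01 / (36.01 + 3630) = 0.009823.
So the output falls by 0.982 %.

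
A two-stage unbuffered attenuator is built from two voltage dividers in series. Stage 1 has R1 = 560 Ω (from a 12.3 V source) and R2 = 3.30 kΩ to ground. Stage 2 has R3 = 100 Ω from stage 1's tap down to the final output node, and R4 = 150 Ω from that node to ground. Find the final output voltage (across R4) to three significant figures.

V_out ≈ 2.16 V

Stage 2 presents R3+R4 = 250.0 Ω as a load on stage 1's tap.
Stage 1's lower leg becomes R2‖(R3+R4) = 232.4 Ω, so V_mid = 12.3 × 232.4/792.4 = 3.607 V.
Stage 2 is itself unloaded: V_out = V_mid × R4/(R3+R4) = 3.607 × 150/250.0 = 2.16 V.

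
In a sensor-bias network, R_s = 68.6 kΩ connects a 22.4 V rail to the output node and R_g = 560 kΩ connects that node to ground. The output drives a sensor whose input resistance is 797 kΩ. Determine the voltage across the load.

V_out ≈ 18.5 V

The load sits in parallel with R_g: R_g‖R_L = (560 × 797) / (560 + 797) = 328.9 kΩ.
V_out = 22.4 × 328.9 / (68.6 + 328.9) = 22.4 × 328.9/397.5 = 18.5 V.
(Unloaded it would have been 20.0 V.)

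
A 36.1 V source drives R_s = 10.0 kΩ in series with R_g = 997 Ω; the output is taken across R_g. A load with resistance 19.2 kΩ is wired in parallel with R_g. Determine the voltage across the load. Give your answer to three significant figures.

V_out ≈ 3.13 V

The load sits in parallel with R_g: R_g‖R_L = (997 × 19200) / (997 + 19200) = 947.8 Ω.
V_out = 36.1 × 947.8 / (10000 + 947.8) = 36.1 × 947.8/10950 = 3.13 V.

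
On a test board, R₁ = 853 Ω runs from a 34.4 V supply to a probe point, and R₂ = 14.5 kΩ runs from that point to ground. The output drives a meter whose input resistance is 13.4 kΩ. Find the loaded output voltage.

The load sits in parallel with R₂: R₂‖R_L = (14500 × 13400) / (14500 + 13400) = 6964 Ω.
V_out = 34.4 × 6964 / (853 + 6964) = 34.4 × 6964/7817 = 30.6 V.

V_out ≈ 30.6 V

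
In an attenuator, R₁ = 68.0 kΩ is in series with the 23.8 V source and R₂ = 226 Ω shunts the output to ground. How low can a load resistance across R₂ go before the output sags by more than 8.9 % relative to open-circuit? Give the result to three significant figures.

R_L(min) ≈ 2.31 kΩ

Output resistance R_th = R₁‖R₂ = (68000 × 226)/68230 = 225.3 Ω.
The fractional drop is R_th/(R_th + R_L); requiring this ≤ 0.0890 gives R_L ≥ R_th(1/0.0890 − 1) = 225.3 × 10.24 = 2.31 kΩ.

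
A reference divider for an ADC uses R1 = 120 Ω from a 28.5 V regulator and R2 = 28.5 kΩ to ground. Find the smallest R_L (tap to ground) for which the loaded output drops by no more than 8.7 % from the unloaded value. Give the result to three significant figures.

Output resistance R_th = R1‖R2 = (120 × 28500)/28620 = 119.5 Ω.
The fractional drop is R_th/(R_th + R_L); requiring this ≤ 0.0870 gives R_L ≥ R_th(1/0.0870 − 1) = 119.5 × 10.49 = 1.25 kΩ.

R_L(min) ≈ 1.25 kΩ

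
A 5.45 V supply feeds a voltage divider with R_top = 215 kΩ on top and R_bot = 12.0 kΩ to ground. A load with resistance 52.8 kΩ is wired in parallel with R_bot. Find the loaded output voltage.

The load sits in parallel with R_bot: R_bot‖R_L = (12.0 × 52.8) / (12.0 + 52.8) = 9.778 kΩ.
V_out = 5.45 × 9.778 / (215 + 9.778) = 5.45 × 9.778/224.8 = 0.237 V.

V_out ≈ 0.237 V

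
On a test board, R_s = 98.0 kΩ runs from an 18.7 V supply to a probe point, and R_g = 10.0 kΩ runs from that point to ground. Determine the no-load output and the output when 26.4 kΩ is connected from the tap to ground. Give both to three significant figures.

Open-circuit: V = 18.7 × 10.0/(98.0 + 10.0) = 1.73 V.
With the load, R_g becomes R_g‖R_L = 7.253 kΩ, so V = 18.7 × 7.253/105.3 = 1.29 V.

Unloaded: 1.73 V; loaded: 1.29 V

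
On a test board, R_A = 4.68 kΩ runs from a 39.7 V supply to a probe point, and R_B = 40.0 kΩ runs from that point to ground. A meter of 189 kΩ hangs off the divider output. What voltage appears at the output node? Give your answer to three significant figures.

The load sits in parallel with R_B: R_B‖R_L = (40.0 × 189) / (40.0 + 189) = 33.01 kΩ.
V_out = 39.7 × 33.01 / (4.68 + 33.01) = 39.7 × 33.01/37.69 = 34.8 V.

V_out ≈ 34.8 V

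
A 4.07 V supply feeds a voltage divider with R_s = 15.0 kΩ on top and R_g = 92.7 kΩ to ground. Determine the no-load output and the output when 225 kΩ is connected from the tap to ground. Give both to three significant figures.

Open-circuit: V = 4.07 × 92.7/(15.0 + 92.7) = 3.50 V.
With the load, R_g becomes R_g‖R_L = 65.65 kΩ, so V = 4.07 × 65.65/80.65 = 3.31 V.

Unloaded: 3.50 V; loaded: 3.31 V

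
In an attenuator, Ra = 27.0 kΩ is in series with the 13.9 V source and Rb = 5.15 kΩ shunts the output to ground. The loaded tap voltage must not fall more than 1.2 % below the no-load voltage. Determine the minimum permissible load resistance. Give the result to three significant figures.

Output resistance R_th = Ra‖Rb = (27.0 × 5.15)/32.15 = 4.325 kΩ.
The fractional drop is R_th/(R_th + R_L); requiring this ≤ 0.0120 gives R_L ≥ R_th(1/0.0120 − 1) = 4.325 × 82.33 = 356 kΩ.

R_L(min) ≈ 356 kΩ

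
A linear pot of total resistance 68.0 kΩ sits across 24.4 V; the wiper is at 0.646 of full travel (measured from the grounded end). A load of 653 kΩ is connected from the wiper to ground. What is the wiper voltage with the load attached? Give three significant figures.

The wiper splits the pot into (1−α)R = 24.07 kΩ above and αR = 43.93 kΩ below.
Lower section ‖ load = 41.16 kΩ.
V_wiper = 24.4 × 41.16/(24.07 + 41.16) = 15.4 V.

V ≈ 15.4 V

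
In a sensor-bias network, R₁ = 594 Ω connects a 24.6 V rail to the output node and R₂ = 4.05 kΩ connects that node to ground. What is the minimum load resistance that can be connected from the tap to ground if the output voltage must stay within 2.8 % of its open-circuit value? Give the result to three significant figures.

Output resistance R_th = R₁‖R₂ = (594 × 4050)/4644 = 518.0 Ω.
The fractional drop is R_th/(R_th + R_L); requiring this ≤ 0.0280 gives R_L ≥ R_th(1/0.0280 − 1) = 518.0 × 34.71 = 18.0 kΩ.

R_L(min) ≈ 18.0 kΩ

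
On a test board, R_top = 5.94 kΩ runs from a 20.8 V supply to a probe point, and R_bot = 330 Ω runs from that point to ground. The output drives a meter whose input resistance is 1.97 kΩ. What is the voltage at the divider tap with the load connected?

V_out ≈ 0.945 V

The load sits in parallel with R_bot: R_bot‖R_L = (330 × 1970) / (330 + 1970) = 282.7 Ω.
V_out = 20.8 × 282.7 / (5940 + 282.7) = 20.8 × 282.7/6223 = 0.945 V.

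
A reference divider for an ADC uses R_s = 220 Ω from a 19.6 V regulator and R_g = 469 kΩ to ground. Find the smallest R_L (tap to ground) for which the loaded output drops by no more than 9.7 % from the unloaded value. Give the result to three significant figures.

R_L(min) ≈ 2.05 kΩ

Output resistance R_th = R_s‖R_g = (220 × 469000)/469200 = 219.9 Ω.
The fractional drop is R_th/(R_th + R_L); requiring this ≤ 0.0970 gives R_L ≥ R_th(1/0.0970 − 1) = 219.9 × 9.309 = 2.05 kΩ.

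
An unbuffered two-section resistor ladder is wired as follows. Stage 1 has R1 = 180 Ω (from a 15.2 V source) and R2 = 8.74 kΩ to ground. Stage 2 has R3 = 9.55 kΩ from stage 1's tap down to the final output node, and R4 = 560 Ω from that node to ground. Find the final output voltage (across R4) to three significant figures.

V_out ≈ 0.811 V

Stage 2 presents R3+R4 = 10110 Ω as a load on stage 1's tap.
Stage 1's lower leg becomes R2‖(R3+R4) = 4688 Ω, so V_mid = 15.2 × 4688/4868 = 14.64 V.
Stage 2 is itself unloaded: V_out = V_mid × R4/(R3+R4) = 14.64 × 560/10110 = 0.811 V.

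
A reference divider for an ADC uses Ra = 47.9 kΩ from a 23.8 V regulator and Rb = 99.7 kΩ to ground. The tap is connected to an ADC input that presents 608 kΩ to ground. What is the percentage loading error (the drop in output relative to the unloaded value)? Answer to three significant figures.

5.05 %

The divider's output (Thévenin) resistance is Ra‖Rb = 32.36 kΩ.
Fractional drop under load = R_th/(R_th + R_L) = 32.36 / (32.36 + 608) = 0.05053.
So the output falls by 5.05 %.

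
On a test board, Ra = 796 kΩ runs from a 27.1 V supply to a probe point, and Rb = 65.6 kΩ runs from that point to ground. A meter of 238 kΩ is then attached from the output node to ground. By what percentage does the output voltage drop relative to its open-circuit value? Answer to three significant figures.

Unloaded V = 27.1 × 65.6/861.6 = 2.063 V.
Loaded: Rb‖R_L = 51.43 kΩ, giving V = 27.1 × 51.43/847.4 = 1.645 V.
Drop = (2.063 − 1.645) / 2.063 = 20.3 %.

20.3 %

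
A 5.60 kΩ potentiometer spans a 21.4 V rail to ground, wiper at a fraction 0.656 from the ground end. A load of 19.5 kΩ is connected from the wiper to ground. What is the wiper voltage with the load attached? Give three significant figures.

The wiper splits the pot into (1−α)R = 1.926 kΩ above and αR = 3.674 kΩ below.
Lower section ‖ load = 3.091 kΩ.
V_wiper = 21.4 × 3.091/(1.926 + 3.091) = 13.2 V.

V ≈ 13.2 V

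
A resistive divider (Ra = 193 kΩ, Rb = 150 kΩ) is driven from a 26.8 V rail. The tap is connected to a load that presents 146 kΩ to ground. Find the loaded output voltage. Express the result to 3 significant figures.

V_out ≈ 7.43 V

The load sits in parallel with Rb: Rb‖R_L = (150 × 146) / (150 + 146) = 73.99 kΩ.
V_out = 26.8 × 73.99 / (193 + 73.99) = 26.8 × 73.99/267.0 = 7.43 V.
(Unloaded it would have been 11.7 V.)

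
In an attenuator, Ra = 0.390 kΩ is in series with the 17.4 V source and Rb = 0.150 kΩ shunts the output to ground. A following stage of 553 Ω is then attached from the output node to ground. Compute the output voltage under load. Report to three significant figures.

V_out ≈ 4.04 V

The load sits in parallel with Rb: Rb‖R_L = (150 × 553) / (150 + 553) = 118.0 Ω.
V_out = 17.4 × 118.0 / (390 + 118.0) = 17.4 × 118.0/508.0 = 4.04 V.
(Unloaded it would have been 4.83 V.)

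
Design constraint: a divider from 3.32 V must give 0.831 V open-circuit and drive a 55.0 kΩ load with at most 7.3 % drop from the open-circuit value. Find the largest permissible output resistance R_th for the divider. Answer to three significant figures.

R_th ≤ 4.33 kΩ

Loading drop = R_th/(R_th + R_L) ≤ 0.0730, so R_th ≤ R_L · ε/(1−ε) = 55.0 kΩ × 0.0730/0.9270 = 4.33 kΩ.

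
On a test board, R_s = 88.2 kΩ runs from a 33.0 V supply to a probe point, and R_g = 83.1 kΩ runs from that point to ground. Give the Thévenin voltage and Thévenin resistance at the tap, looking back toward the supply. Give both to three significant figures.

V_th = 16.0 V, R_th = 42.8 kΩ

V_th is the open-circuit tap voltage: 33.0 × 83.1/(88.2 + 83.1) = 16.0 V.
With the supply zeroed, R_s and R_g appear in parallel from the tap: R_th = R_s‖R_g = (88.2 × 83.1)/171.3 = 42.8 kΩ.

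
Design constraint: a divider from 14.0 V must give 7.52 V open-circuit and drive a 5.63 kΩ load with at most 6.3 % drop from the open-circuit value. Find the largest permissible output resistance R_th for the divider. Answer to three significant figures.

Loading drop = R_th/(R_th + R_L) ≤ 0.0630, so R_th ≤ R_L · ε/(1−ε) = 5.63 kΩ × 0.0630/0.9370 = 379 Ω.

R_th ≤ 379 Ω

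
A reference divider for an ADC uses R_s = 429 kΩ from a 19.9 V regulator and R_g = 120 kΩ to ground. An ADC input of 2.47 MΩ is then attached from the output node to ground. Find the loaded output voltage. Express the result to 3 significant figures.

The load sits in parallel with R_g: R_g‖R_L = (120 × 2470) / (120 + 2470) = 114.4 kΩ.
V_out = 19.9 × 114.4 / (429 + 114.4) = 19.9 × 114.4/543.4 = 4.19 V.

V_out ≈ 4.19 V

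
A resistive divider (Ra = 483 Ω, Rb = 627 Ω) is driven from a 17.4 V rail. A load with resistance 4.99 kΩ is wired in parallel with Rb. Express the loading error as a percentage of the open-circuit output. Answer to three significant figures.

5.18 %

The divider's output (Thévenin) resistance is Ra‖Rb = 272.8 Ω.
Fractional drop under load = R_th/(R_th + R_L) = 272.8 / (272.8 + 4990) = 0.05184.
So the output falls by 5.18 %.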